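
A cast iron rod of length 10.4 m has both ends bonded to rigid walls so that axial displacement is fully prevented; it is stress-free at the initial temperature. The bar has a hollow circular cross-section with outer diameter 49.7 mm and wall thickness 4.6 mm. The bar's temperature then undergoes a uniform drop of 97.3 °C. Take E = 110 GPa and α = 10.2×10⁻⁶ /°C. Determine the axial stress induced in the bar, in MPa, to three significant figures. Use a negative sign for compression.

Free thermal expansion αLΔT = 10.2e-6 · 10400 · -97.3 = -10.32 mm.
The walls impose strain ε = −(-10.32)/10400 = 9.9246e-04; σ = Eε = 110000 · 9.9246e-04 = 109.2 MPa.

109 MPa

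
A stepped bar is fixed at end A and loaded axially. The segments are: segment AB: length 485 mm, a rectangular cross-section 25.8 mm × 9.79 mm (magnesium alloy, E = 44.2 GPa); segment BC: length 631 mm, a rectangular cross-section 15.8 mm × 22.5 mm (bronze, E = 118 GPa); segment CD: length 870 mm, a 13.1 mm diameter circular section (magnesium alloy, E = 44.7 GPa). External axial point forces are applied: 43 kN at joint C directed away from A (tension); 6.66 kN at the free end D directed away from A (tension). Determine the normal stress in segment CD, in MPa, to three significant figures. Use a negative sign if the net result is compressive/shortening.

49.4 MPa

Internal axial forces (sectioning from the free end, tension +): N_CD = 6.66 kN, N_BC = 49.66 kN, N_AB = 49.66 kN.
A_CD = 134.8 mm².
σ_CD = N_CD/A_CD = 6660/134.8 = 49.41 MPa.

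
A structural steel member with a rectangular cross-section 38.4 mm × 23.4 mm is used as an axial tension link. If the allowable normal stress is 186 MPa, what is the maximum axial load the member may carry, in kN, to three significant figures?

A = 898.6 mm².
P_max = σ_allow · A = 186 · 898.6 = 167100 N = 167.1 kN.

167 kN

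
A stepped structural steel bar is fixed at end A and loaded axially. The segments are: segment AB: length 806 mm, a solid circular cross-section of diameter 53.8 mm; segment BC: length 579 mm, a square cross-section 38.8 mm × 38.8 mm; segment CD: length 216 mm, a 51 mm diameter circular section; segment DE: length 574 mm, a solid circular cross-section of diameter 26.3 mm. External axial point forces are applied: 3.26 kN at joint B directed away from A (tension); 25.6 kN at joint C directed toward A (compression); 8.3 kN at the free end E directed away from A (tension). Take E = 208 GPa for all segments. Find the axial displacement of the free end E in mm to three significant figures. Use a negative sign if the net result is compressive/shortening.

-0.00954 mm

Internal axial forces (sectioning from the free end, tension +): N_DE = 8.3 kN, N_CD = 8.3 kN, N_BC = -17.3 kN, N_AB = -14.04 kN.
A_AB = 2273 mm².
A_BC = 1505 mm².
A_CD = 2043 mm².
A_DE = 543.3 mm².
δ_AB = -14040·806/(2273·208000) = -0.02393 mm
δ_BC = -17300·579/(1505·208000) = -0.03199 mm
δ_CD = 8300·216/(2043·208000) = 0.004219 mm
δ_DE = 8300·574/(543.3·208000) = 0.04216 mm
δ = Σδ_i = -0.009539 mm.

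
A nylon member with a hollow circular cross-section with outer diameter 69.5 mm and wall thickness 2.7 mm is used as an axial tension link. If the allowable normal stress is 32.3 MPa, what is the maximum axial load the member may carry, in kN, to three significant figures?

A = 566.6 mm².
P_max = σ_allow · A = 32.3 · 566.6 = 18300 N = 18.3 kN.

18.3 kN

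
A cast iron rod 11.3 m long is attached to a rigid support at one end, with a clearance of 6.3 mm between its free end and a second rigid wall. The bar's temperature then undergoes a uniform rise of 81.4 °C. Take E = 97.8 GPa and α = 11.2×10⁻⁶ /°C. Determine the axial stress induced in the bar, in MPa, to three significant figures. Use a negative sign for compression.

-34.6 MPa

Free thermal expansion αLΔT = 11.2e-6 · 11300 · 81.4 = 10.3 mm.
The walls engage after the gap closes; constrained expansion = 10.3 − 6.3 = 4.002 mm.
The walls impose strain ε = −(4.002)/11300 = -3.5416e-04; σ = Eε = 97800 · -3.5416e-04 = -34.64 MPa.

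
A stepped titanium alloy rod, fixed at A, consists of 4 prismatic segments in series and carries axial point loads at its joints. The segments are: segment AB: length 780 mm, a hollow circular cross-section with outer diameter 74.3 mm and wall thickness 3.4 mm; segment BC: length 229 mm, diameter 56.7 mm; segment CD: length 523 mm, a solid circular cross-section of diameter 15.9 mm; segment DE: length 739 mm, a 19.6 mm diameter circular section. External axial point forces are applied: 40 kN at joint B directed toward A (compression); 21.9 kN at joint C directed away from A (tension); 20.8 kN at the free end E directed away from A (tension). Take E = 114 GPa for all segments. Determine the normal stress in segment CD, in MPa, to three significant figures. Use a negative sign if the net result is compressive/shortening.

Internal axial forces (sectioning from the free end, tension +): N_DE = 20.8 kN, N_CD = 20.8 kN, N_BC = 42.7 kN, N_AB = 2.7 kN.
A_CD = 198.6 mm².
σ_CD = N_CD/A_CD = 20800/198.6 = 104.8 MPa.

105 MPa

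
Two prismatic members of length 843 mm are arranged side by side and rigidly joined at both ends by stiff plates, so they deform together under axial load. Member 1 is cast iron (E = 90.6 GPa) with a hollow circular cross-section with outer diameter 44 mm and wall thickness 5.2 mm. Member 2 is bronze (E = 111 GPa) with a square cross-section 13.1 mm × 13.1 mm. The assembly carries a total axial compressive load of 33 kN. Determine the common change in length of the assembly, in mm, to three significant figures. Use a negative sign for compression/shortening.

-0.364 mm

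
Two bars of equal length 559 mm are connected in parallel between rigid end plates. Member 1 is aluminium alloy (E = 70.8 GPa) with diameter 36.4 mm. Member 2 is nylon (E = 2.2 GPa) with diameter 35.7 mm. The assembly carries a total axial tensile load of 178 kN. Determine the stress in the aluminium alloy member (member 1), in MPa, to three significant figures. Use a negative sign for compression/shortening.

166 MPa

A_1 = 1041 mm².
A_2 = 1001 mm².
Equal strain + equilibrium ⇒ each member carries load in proportion to AE: A₁E₁ = 73680000 N, A₂E₂ = 2202000 N, ΣAE = 75880000 N.
σ₁ = P·E₁/ΣAE = 178000·70800/75880000 = 166.1 MPa.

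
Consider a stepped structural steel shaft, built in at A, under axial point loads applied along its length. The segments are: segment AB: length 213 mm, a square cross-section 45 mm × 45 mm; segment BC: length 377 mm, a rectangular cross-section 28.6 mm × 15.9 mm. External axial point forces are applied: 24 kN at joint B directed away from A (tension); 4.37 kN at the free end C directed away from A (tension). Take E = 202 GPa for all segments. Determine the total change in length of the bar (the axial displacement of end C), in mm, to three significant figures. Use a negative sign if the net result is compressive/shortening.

0.0327 mm

Internal axial forces (sectioning from the free end, tension +): N_BC = 4.37 kN, N_AB = 28.37 kN.
A_AB = 2025 mm².
A_BC = 454.7 mm².
δ_AB = 28370·213/(2025·202000) = 0.01477 mm
δ_BC = 4370·377/(454.7·202000) = 0.01794 mm
δ = Σδ_i = 0.03271 mm.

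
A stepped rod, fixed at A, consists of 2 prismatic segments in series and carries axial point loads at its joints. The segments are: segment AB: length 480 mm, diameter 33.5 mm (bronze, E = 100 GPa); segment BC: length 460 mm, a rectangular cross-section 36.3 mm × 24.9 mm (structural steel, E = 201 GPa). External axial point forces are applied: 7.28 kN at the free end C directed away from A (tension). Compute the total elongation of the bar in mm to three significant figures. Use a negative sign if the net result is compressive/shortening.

0.0581 mm

Internal axial forces (sectioning from the free end, tension +): N_BC = 7.28 kN, N_AB = 7.28 kN.
A_AB = 881.4 mm².
A_BC = 903.9 mm².
δ_AB = 7280·480/(881.4·100000) = 0.03965 mm
δ_BC = 7280·460/(903.9·201000) = 0.01843 mm
δ = Σδ_i = 0.05808 mm.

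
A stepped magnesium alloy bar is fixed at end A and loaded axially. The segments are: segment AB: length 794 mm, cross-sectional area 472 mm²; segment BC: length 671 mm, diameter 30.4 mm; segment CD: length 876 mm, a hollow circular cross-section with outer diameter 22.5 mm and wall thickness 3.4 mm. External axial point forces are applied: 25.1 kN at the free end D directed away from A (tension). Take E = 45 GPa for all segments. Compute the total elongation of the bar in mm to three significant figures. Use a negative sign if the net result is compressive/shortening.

3.85 mm

Internal axial forces (sectioning from the free end, tension +): N_CD = 25.1 kN, N_BC = 25.1 kN, N_AB = 25.1 kN.
A_BC = 725.8 mm².
A_CD = 204 mm².
δ_AB = 25100·794/(472·45000) = 0.9383 mm
δ_BC = 25100·671/(725.8·45000) = 0.5156 mm
δ_CD = 25100·876/(204·45000) = 2.395 mm
δ = Σδ_i = 3.849 mm.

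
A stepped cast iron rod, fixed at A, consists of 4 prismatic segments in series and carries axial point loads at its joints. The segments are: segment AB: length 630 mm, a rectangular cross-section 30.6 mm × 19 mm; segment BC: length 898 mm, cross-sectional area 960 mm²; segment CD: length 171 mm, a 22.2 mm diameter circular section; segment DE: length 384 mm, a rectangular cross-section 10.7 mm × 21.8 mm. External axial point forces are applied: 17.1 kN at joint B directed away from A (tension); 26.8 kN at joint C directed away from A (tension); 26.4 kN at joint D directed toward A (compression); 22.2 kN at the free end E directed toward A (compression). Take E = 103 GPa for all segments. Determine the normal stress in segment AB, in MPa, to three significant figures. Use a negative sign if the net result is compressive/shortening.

Internal axial forces (sectioning from the free end, tension +): N_DE = -22.2 kN, N_CD = -48.6 kN, N_BC = -21.8 kN, N_AB = -4.7 kN.
A_AB = 581.4 mm².
σ_AB = N_AB/A_AB = -4700/581.4 = -8.084 MPa.

-8.08 MPa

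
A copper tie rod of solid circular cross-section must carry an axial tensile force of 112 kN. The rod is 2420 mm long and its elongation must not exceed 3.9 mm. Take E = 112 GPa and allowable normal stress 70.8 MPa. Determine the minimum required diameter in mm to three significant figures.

44.9 mm

Required area A ≥ P/σ_allow = 112000/70.8 = 1582 mm².
For a solid circular section, d ≥ √(4A/π) = 44.88 mm.
Elongation limit: A ≥ PL/(Eδ_allow) = 112000·2420/(112000·3.9) = 620.5 mm² ⇒ d ≥ 28.11 mm.
The stress limit governs.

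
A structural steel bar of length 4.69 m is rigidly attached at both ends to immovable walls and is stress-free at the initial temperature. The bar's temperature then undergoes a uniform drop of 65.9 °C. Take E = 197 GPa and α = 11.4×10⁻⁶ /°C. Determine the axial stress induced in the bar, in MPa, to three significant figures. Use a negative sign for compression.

Free thermal expansion αLΔT = 11.4e-6 · 4690 · -65.9 = -3.523 mm.
The walls impose strain ε = −(-3.523)/4690 = 7.5126e-04; σ = Eε = 197000 · 7.5126e-04 = 148 MPa.

148 MPa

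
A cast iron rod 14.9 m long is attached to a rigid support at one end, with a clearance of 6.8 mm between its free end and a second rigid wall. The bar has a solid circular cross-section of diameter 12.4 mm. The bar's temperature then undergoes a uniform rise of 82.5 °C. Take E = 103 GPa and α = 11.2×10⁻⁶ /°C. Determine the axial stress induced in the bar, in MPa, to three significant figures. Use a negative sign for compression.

Free thermal expansion αLΔT = 11.2e-6 · 14900 · 82.5 = 13.77 mm.
The walls engage after the gap closes; constrained expansion = 13.77 − 6.8 = 6.968 mm.
The walls impose strain ε = −(6.968)/14900 = -4.6762e-04; σ = Eε = 103000 · -4.6762e-04 = -48.17 MPa.

-48.2 MPa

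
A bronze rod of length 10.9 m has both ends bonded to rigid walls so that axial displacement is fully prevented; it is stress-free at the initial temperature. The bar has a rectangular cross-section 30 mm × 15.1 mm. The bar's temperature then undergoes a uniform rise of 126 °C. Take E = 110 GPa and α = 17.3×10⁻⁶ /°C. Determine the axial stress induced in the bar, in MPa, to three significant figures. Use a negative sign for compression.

Free thermal expansion αLΔT = 17.3e-6 · 10900 · 126 = 23.76 mm.
The walls impose strain ε = −(23.76)/10900 = -2.1798e-03; σ = Eε = 110000 · -2.1798e-03 = -239.8 MPa.

-240 MPa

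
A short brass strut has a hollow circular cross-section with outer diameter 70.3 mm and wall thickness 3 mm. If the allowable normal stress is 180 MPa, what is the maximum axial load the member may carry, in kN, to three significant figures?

A = 634.3 mm².
P_max = σ_allow · A = 180 · 634.3 = 114200 N = 114.2 kN.

114 kN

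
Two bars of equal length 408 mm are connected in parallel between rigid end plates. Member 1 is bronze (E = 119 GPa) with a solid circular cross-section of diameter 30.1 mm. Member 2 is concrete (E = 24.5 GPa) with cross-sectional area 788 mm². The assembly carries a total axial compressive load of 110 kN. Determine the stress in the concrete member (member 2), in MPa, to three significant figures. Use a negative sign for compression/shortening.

A_1 = 711.6 mm².
Equal strain + equilibrium ⇒ each member carries load in proportion to AE: A₁E₁ = 84680000 N, A₂E₂ = 19310000 N, ΣAE = 104000000 N.
σ₂ = P·E₂/ΣAE = -110000·24500/104000000 = -25.92 MPa.

-25.9 MPa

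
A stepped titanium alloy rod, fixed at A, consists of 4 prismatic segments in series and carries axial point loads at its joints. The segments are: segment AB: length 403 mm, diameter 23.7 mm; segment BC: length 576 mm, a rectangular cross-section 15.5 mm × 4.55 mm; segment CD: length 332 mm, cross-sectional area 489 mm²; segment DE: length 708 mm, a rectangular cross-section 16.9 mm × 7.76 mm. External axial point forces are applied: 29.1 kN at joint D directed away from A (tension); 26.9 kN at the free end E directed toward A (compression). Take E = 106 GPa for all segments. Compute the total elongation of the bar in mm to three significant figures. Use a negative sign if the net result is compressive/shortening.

Internal axial forces (sectioning from the free end, tension +): N_DE = -26.9 kN, N_CD = 2.2 kN, N_BC = 2.2 kN, N_AB = 2.2 kN.
A_AB = 441.2 mm².
A_BC = 70.52 mm².
A_DE = 131.1 mm².
δ_AB = 2200·403/(441.2·106000) = 0.01896 mm
δ_BC = 2200·576/(70.52·106000) = 0.1695 mm
δ_CD = 2200·332/(489·106000) = 0.01409 mm
δ_DE = -26900·708/(131.1·106000) = -1.37 mm
δ = Σδ_i = -1.167 mm.

-1.17 mm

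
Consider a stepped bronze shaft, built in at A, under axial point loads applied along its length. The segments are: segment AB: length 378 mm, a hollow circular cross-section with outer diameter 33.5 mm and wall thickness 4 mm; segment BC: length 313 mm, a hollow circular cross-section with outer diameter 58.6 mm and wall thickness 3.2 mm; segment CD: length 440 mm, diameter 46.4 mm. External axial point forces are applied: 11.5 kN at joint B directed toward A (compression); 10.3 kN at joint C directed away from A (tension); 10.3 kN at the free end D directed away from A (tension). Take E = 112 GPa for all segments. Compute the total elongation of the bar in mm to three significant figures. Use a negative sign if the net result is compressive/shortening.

Internal axial forces (sectioning from the free end, tension +): N_CD = 10.3 kN, N_BC = 20.6 kN, N_AB = 9.1 kN.
A_AB = 370.7 mm².
A_BC = 556.9 mm².
A_CD = 1691 mm².
δ_AB = 9100·378/(370.7·112000) = 0.08285 mm
δ_BC = 20600·313/(556.9·112000) = 0.1034 mm
δ_CD = 10300·440/(1691·112000) = 0.02393 mm
δ = Σδ_i = 0.2101 mm.

0.210 mm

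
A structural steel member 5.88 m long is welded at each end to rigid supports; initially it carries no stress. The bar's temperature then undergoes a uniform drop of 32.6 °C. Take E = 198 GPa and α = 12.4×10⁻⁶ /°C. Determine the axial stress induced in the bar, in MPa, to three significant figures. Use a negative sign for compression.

Free thermal expansion αLΔT = 12.4e-6 · 5880 · -32.6 = -2.377 mm.
The walls impose strain ε = −(-2.377)/5880 = 4.0424e-04; σ = Eε = 198000 · 4.0424e-04 = 80.04 MPa.

80.0 MPa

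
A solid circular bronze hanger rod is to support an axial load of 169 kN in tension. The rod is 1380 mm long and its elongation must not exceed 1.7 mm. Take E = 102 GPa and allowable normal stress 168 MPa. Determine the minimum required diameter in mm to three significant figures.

41.4 mm

Required area A ≥ P/σ_allow = 169000/168 = 1006 mm².
For a solid circular section, d ≥ √(4A/π) = 35.79 mm.
Elongation limit: A ≥ PL/(Eδ_allow) = 169000·1380/(102000·1.7) = 1345 mm² ⇒ d ≥ 41.38 mm.
The elongation limit governs.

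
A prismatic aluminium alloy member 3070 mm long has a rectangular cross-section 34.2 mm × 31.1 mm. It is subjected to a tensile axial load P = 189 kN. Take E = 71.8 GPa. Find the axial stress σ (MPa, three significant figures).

A = 1064 mm².
σ = N/A = 189000/1064 = 177.7 MPa.

178 MPa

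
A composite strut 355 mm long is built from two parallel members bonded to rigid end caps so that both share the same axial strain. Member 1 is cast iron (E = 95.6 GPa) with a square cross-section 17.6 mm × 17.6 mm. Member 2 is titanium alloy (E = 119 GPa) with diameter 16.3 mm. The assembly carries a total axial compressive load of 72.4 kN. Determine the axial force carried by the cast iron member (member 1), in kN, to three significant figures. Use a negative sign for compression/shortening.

-39.4 kN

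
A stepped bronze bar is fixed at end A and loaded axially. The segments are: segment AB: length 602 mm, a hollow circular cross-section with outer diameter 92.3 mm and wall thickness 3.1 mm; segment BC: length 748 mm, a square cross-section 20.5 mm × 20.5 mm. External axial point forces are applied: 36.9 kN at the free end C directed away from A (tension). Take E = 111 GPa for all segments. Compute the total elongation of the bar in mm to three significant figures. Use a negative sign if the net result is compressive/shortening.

Internal axial forces (sectioning from the free end, tension +): N_BC = 36.9 kN, N_AB = 36.9 kN.
A_AB = 868.7 mm².
A_BC = 420.2 mm².
δ_AB = 36900·602/(868.7·111000) = 0.2304 mm
δ_BC = 36900·748/(420.2·111000) = 0.5917 mm
δ = Σδ_i = 0.8221 mm.

0.822 mm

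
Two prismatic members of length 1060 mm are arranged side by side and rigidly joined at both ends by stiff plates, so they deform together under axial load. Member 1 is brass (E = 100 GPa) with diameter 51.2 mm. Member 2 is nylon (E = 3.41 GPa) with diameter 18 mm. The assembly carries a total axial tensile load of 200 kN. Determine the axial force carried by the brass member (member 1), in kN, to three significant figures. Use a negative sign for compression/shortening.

A_1 = 2059 mm².
A_2 = 254.5 mm².
Equal strain + equilibrium ⇒ each member carries load in proportion to AE: A₁E₁ = 205900000 N, A₂E₂ = 867700 N, ΣAE = 206800000 N.
F₁ = P·A₁E₁/ΣAE = 200000·205900000/206800000 = 199200 N.

199 kN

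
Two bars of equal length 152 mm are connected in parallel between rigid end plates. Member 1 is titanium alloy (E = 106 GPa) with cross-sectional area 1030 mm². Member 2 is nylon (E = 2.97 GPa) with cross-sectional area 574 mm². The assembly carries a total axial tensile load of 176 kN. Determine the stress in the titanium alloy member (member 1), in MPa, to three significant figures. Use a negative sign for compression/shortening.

168 MPa

Equal strain + equilibrium ⇒ each member carries load in proportion to AE: A₁E₁ = 109200000 N, A₂E₂ = 1705000 N, ΣAE = 110900000 N.
σ₁ = P·E₁/ΣAE = 176000·106000/110900000 = 168.2 MPa.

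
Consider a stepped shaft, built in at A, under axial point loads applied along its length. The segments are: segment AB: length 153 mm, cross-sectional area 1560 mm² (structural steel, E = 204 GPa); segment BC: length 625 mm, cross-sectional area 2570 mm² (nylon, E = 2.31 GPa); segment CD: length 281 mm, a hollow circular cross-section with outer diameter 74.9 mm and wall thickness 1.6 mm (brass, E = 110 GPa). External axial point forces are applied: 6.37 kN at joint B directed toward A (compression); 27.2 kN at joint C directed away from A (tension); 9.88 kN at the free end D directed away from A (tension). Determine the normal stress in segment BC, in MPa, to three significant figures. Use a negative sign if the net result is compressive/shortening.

14.4 MPa

Internal axial forces (sectioning from the free end, tension +): N_CD = 9.88 kN, N_BC = 37.08 kN, N_AB = 30.71 kN.
σ_BC = N_BC/A_BC = 37080/2570 = 14.43 MPa.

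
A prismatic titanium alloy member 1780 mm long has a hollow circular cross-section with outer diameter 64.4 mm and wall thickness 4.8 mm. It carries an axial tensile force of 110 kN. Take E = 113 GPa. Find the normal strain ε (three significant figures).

0.00108

A = 898.7 mm².
σ = N/A = 122.4 MPa; ε = σ/E = 122.4/113000 = 1.083e-03.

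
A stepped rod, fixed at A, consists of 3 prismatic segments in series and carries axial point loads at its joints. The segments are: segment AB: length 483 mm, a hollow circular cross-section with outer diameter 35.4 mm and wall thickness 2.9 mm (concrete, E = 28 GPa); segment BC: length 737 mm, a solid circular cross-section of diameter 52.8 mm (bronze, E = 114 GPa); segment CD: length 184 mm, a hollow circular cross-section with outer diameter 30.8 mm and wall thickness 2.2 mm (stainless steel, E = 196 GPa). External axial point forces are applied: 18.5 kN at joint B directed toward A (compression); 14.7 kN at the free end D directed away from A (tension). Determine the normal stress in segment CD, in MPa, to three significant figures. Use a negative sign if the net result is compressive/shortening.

Internal axial forces (sectioning from the free end, tension +): N_CD = 14.7 kN, N_BC = 14.7 kN, N_AB = -3.8 kN.
A_CD = 197.7 mm².
σ_CD = N_CD/A_CD = 14700/197.7 = 74.37 MPa.

74.4 MPa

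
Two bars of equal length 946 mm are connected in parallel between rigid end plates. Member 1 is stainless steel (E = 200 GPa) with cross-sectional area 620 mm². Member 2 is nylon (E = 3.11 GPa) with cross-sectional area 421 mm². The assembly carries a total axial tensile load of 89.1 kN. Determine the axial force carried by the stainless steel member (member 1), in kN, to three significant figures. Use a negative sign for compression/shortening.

88.2 kN

Equal strain + equilibrium ⇒ each member carries load in proportion to AE: A₁E₁ = 124000000 N, A₂E₂ = 1309000 N, ΣAE = 125300000 N.
F₁ = P·A₁E₁/ΣAE = 89100·124000000/125300000 = 88170 N.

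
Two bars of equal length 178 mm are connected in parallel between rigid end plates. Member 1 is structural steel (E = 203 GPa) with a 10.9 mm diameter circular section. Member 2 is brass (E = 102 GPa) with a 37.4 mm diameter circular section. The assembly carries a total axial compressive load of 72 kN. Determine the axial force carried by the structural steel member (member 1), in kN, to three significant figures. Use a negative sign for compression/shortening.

-10.4 kN

A_1 = 93.31 mm².
A_2 = 1099 mm².
Equal strain + equilibrium ⇒ each member carries load in proportion to AE: A₁E₁ = 18940000 N, A₂E₂ = 112100000 N, ΣAE = 131000000 N.
F₁ = P·A₁E₁/ΣAE = -72000·18940000/131000000 = -10410 N.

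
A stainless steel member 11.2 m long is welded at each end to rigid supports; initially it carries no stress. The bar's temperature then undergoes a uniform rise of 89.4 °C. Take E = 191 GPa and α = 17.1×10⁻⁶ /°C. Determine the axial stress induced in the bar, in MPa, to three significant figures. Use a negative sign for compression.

-292 MPa

Free thermal expansion αLΔT = 17.1e-6 · 11200 · 89.4 = 17.12 mm.
The walls impose strain ε = −(17.12)/11200 = -1.5287e-03; σ = Eε = 191000 · -1.5287e-03 = -292 MPa.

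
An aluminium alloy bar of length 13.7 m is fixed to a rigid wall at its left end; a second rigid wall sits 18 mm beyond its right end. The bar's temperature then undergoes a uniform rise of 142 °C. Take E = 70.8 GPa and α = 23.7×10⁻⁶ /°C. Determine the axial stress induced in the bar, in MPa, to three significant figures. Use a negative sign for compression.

-145 MPa

Free thermal expansion αLΔT = 23.7e-6 · 13700 · 142 = 46.11 mm.
The walls engage after the gap closes; constrained expansion = 46.11 − 18 = 28.11 mm.
The walls impose strain ε = −(28.11)/13700 = -2.0515e-03; σ = Eε = 70800 · -2.0515e-03 = -145.2 MPa.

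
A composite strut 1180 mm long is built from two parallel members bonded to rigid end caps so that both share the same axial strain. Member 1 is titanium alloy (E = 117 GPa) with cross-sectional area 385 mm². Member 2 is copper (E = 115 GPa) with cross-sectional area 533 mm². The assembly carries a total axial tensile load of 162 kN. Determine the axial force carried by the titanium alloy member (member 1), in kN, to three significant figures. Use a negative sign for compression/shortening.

Equal strain + equilibrium ⇒ each member carries load in proportion to AE: A₁E₁ = 45040000 N, A₂E₂ = 61300000 N, ΣAE = 106300000 N.
F₁ = P·A₁E₁/ΣAE = 162000·45040000/106300000 = 68620 N.

68.6 kN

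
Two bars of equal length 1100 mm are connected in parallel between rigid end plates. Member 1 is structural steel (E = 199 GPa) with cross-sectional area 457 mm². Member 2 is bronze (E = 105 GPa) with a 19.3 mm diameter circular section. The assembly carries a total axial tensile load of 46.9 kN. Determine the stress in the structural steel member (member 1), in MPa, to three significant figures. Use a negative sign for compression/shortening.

76.7 MPa

A_2 = 292.6 mm².
Equal strain + equilibrium ⇒ each member carries load in proportion to AE: A₁E₁ = 90940000 N, A₂E₂ = 30720000 N, ΣAE = 121700000 N.
σ₁ = P·E₁/ΣAE = 46900·199000/121700000 = 76.71 MPa.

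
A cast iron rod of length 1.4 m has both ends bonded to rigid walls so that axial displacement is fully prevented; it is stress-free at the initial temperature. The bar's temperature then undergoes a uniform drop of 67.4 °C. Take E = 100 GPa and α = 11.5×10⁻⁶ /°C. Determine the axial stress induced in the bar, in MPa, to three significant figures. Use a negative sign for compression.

77.5 MPa

Free thermal expansion αLΔT = 11.5e-6 · 1400 · -67.4 = -1.085 mm.
The walls impose strain ε = −(-1.085)/1400 = 7.7510e-04; σ = Eε = 100000 · 7.7510e-04 = 77.51 MPa.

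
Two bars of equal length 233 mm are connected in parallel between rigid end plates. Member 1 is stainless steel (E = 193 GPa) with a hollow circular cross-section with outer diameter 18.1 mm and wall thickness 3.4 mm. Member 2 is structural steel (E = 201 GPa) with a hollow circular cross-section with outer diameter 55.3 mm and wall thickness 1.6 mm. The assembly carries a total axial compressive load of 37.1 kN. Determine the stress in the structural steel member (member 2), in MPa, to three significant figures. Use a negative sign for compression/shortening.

A_1 = 157 mm².
A_2 = 269.9 mm².
Equal strain + equilibrium ⇒ each member carries load in proportion to AE: A₁E₁ = 30300000 N, A₂E₂ = 54260000 N, ΣAE = 84560000 N.
σ₂ = P·E₂/ΣAE = -37100·201000/84560000 = -88.19 MPa.

-88.2 MPa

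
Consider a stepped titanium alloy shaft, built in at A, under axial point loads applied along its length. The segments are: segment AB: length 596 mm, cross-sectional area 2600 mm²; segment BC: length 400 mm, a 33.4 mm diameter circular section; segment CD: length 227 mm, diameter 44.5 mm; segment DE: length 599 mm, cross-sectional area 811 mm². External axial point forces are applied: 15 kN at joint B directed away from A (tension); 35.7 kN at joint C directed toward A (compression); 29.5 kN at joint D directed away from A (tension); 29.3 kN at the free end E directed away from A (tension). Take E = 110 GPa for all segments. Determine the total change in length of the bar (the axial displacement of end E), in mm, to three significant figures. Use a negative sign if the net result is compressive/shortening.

Internal axial forces (sectioning from the free end, tension +): N_DE = 29.3 kN, N_CD = 58.8 kN, N_BC = 23.1 kN, N_AB = 38.1 kN.
A_BC = 876.2 mm².
A_CD = 1555 mm².
δ_AB = 38100·596/(2600·110000) = 0.0794 mm
δ_BC = 23100·400/(876.2·110000) = 0.09587 mm
δ_CD = 58800·227/(1555·110000) = 0.07802 mm
δ_DE = 29300·599/(811·110000) = 0.1967 mm
δ = Σδ_i = 0.45 mm.

0.450 mm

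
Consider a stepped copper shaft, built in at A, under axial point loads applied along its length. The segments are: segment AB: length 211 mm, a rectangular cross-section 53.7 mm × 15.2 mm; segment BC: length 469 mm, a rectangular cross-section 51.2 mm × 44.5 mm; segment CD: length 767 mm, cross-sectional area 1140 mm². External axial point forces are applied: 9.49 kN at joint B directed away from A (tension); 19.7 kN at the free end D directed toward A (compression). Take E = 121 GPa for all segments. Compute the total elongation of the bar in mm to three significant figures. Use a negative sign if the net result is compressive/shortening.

Internal axial forces (sectioning from the free end, tension +): N_CD = -19.7 kN, N_BC = -19.7 kN, N_AB = -10.21 kN.
A_AB = 816.2 mm².
A_BC = 2278 mm².
δ_AB = -10210·211/(816.2·121000) = -0.02181 mm
δ_BC = -19700·469/(2278·121000) = -0.03351 mm
δ_CD = -19700·767/(1140·121000) = -0.1095 mm
δ = Σδ_i = -0.1649 mm.

-0.165 mm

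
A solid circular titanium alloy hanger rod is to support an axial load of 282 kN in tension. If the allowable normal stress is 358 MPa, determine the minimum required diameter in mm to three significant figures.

Required area A ≥ P/σ_allow = 282000/358 = 787.7 mm².
For a solid circular section, d ≥ √(4A/π) = 31.67 mm.

31.7 mm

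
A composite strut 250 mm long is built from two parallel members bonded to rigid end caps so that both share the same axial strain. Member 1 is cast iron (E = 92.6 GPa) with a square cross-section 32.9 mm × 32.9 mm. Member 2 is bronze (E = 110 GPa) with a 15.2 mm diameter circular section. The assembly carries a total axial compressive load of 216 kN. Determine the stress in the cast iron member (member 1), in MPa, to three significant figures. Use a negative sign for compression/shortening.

-166 MPa

A_1 = 1082 mm².
A_2 = 181.5 mm².
Equal strain + equilibrium ⇒ each member carries load in proportion to AE: A₁E₁ = 100200000 N, A₂E₂ = 19960000 N, ΣAE = 120200000 N.
σ₁ = P·E₁/ΣAE = -216000·92600/120200000 = -166.4 MPa.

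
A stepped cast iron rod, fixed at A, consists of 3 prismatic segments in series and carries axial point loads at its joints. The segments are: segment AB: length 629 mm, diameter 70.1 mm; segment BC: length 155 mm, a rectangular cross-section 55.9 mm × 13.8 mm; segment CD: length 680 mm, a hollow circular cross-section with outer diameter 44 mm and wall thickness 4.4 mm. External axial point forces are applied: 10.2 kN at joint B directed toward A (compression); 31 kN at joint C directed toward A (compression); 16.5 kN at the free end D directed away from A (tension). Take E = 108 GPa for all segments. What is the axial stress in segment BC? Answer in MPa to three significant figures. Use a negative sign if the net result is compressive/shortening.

-18.8 MPa

Internal axial forces (sectioning from the free end, tension +): N_CD = 16.5 kN, N_BC = -14.5 kN, N_AB = -24.7 kN.
A_BC = 771.4 mm².
σ_BC = N_BC/A_BC = -14500/771.4 = -18.8 MPa.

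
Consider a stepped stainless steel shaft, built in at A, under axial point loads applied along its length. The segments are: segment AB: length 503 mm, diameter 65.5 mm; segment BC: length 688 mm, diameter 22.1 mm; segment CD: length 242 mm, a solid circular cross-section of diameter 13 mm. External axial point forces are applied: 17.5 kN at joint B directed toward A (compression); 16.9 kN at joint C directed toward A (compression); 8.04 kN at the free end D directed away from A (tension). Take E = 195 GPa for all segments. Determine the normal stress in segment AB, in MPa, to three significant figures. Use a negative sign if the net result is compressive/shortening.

Internal axial forces (sectioning from the free end, tension +): N_CD = 8.04 kN, N_BC = -8.86 kN, N_AB = -26.36 kN.
A_AB = 3370 mm².
σ_AB = N_AB/A_AB = -26360/3370 = -7.823 MPa.

-7.82 MPa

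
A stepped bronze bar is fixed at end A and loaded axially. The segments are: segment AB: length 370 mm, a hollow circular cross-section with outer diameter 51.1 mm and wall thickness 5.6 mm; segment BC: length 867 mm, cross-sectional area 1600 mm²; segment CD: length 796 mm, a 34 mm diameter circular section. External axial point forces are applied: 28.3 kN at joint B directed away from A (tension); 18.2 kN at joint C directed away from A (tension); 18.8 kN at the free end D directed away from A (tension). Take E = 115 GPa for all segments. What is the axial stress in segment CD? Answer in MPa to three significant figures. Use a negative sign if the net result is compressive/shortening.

20.7 MPa

Internal axial forces (sectioning from the free end, tension +): N_CD = 18.8 kN, N_BC = 37 kN, N_AB = 65.3 kN.
A_CD = 907.9 mm².
σ_CD = N_CD/A_CD = 18800/907.9 = 20.71 MPa.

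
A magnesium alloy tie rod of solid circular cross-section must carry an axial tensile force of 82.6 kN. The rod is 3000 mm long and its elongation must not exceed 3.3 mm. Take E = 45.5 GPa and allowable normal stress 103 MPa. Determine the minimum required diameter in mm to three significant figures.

Required area A ≥ P/σ_allow = 82600/103 = 801.9 mm².
For a solid circular section, d ≥ √(4A/π) = 31.95 mm.
Elongation limit: A ≥ PL/(Eδ_allow) = 82600·3000/(45500·3.3) = 1650 mm² ⇒ d ≥ 45.84 mm.
The elongation limit governs.

45.8 mm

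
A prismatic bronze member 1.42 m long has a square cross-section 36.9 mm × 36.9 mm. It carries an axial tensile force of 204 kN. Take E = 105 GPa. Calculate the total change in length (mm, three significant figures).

A = 1362 mm².
δ_mech = NL/(AE) = 204000·1420/(1362·105000) = 2.026 mm.

2.03 mm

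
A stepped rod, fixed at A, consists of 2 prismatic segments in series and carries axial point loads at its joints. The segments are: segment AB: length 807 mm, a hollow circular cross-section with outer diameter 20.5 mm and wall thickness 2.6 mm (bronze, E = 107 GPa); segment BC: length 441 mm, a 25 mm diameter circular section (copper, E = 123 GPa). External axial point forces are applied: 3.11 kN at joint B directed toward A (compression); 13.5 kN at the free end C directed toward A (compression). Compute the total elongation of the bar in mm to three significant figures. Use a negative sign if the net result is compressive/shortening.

-0.955 mm

Internal axial forces (sectioning from the free end, tension +): N_BC = -13.5 kN, N_AB = -16.61 kN.
A_AB = 146.2 mm².
A_BC = 490.9 mm².
δ_AB = -16610·807/(146.2·107000) = -0.8568 mm
δ_BC = -13500·441/(490.9·123000) = -0.0986 mm
δ = Σδ_i = -0.9554 mm.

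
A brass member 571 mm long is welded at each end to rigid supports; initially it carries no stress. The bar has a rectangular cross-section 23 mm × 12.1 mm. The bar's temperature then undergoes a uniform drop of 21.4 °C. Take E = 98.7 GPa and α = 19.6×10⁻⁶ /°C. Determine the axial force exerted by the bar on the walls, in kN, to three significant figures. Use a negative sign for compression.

Free thermal expansion αLΔT = 19.6e-6 · 571 · -21.4 = -0.2395 mm.
The walls impose strain ε = −(-0.2395)/571 = 4.1944e-04; σ = Eε = 98700 · 4.1944e-04 = 41.4 MPa.
Wall reaction R = σ·A = 41.4·278.3 = 11520 N = 11.52 kN.

11.5 kN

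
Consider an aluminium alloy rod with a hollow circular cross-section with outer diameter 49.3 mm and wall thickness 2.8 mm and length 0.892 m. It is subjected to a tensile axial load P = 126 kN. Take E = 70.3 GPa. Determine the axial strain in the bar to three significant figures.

A = 409 mm².
σ = N/A = 308 MPa; ε = σ/E = 308/70300 = 4.382e-03.

0.00438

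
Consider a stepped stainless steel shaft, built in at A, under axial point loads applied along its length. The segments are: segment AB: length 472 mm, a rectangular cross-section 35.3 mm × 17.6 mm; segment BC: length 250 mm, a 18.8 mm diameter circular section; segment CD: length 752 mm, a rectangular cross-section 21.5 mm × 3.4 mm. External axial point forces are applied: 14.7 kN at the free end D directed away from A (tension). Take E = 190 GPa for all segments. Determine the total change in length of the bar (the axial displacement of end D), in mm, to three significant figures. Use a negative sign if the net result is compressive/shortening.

0.924 mm

Internal axial forces (sectioning from the free end, tension +): N_CD = 14.7 kN, N_BC = 14.7 kN, N_AB = 14.7 kN.
A_AB = 621.3 mm².
A_BC = 277.6 mm².
A_CD = 73.1 mm².
δ_AB = 14700·472/(621.3·190000) = 0.05878 mm
δ_BC = 14700·250/(277.6·190000) = 0.06968 mm
δ_CD = 14700·752/(73.1·190000) = 0.7959 mm
δ = Σδ_i = 0.9244 mm.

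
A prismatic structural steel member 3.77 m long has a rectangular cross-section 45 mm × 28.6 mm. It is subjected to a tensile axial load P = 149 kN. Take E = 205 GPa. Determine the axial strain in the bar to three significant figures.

A = 1287 mm².
σ = N/A = 115.8 MPa; ε = σ/E = 115.8/205000 = 5.647e-04.

5.65e-04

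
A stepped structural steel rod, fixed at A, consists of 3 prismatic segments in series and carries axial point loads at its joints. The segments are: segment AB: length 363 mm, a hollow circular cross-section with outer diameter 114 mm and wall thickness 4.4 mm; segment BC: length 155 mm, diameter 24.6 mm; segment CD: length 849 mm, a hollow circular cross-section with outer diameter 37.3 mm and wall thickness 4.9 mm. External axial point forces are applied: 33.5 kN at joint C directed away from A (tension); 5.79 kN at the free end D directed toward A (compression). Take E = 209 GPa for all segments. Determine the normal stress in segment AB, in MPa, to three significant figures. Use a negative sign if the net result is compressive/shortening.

Internal axial forces (sectioning from the free end, tension +): N_CD = -5.79 kN, N_BC = 27.71 kN, N_AB = 27.71 kN.
A_AB = 1515 mm².
σ_AB = N_AB/A_AB = 27710/1515 = 18.29 MPa.

18.3 MPa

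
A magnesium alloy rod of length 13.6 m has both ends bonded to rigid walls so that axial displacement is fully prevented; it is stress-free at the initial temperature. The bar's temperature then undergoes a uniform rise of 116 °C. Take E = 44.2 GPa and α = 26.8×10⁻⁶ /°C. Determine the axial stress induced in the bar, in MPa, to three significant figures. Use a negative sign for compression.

-137 MPa

Free thermal expansion αLΔT = 26.8e-6 · 13600 · 116 = 42.28 mm.
The walls impose strain ε = −(42.28)/13600 = -3.1088e-03; σ = Eε = 44200 · -3.1088e-03 = -137.4 MPa.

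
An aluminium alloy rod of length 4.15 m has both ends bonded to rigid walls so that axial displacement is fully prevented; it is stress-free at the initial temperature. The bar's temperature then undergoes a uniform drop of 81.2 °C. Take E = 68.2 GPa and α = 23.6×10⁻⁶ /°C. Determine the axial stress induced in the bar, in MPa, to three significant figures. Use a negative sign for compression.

Free thermal expansion αLΔT = 23.6e-6 · 4150 · -81.2 = -7.953 mm.
The walls impose strain ε = −(-7.953)/4150 = 1.9163e-03; σ = Eε = 68200 · 1.9163e-03 = 130.7 MPa.

131 MPa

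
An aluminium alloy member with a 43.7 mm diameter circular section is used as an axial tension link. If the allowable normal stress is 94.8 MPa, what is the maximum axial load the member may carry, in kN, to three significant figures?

A = 1500 mm².
P_max = σ_allow · A = 94.8 · 1500 = 142200 N = 142.2 kN.

142 kN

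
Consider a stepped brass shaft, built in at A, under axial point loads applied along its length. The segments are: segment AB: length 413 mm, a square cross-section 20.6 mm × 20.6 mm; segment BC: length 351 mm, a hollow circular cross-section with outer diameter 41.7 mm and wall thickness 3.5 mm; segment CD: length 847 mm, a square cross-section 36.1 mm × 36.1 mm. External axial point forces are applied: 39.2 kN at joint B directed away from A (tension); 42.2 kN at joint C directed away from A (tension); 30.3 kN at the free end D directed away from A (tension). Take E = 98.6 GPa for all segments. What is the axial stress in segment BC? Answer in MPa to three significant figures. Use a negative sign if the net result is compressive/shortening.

Internal axial forces (sectioning from the free end, tension +): N_CD = 30.3 kN, N_BC = 72.5 kN, N_AB = 111.7 kN.
A_BC = 420 mm².
σ_BC = N_BC/A_BC = 72500/420 = 172.6 MPa.

173 MPa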